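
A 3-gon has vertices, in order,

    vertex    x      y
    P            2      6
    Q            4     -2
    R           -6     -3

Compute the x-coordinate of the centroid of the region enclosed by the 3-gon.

Apply the shoelace formula. First the cross-terms c_i = x_i·y_{i+1} − x_{i+1}·y_i:
  -28, -24, -30  ⇒  2A = -82, A = -41.
Then Σ (x_i + x_{i+1})·c_i = 0, so x̄ = 0 / (6·(-41)) = 0.

0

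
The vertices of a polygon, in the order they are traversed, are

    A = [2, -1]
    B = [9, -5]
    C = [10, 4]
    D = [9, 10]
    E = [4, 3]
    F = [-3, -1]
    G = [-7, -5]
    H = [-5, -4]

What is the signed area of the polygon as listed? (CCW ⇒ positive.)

82.5

A→B: (2)(-5) − (9)(-1) = -1
B→C: (9)(4) − (10)(-5) = 86
C→D: (10)(10) − (9)(4) = 64
D→E: (9)(3) − (4)(10) = -13
E→F: (4)(-1) − (-3)(3) = 5
F→G: (-3)(-5) − (-7)(-1) = 8
G→H: (-7)(-4) − (-5)(-5) = 3
H→A: (-5)(-1) − (2)(-4) = 13
Σ = 165
Signed area = Σ/2 = 82.5 (positive ⇒ counter-clockwise traversal).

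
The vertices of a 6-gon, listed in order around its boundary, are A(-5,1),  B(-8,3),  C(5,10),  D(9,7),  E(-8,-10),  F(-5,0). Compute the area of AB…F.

Apply Gauss's area formula: 2A = Σ (x_i·y_{i+1} − x_{i+1}·y_i), indices taken mod 6.
A→B: (-5)(3) − (-8)(1) = -7
B→C: (-8)(10) − (5)(3) = -95
C→D: (5)(7) − (9)(10) = -55
D→E: (9)(-10) − (-8)(7) = -34
E→F: (-8)(0) − (-5)(-10) = -50
F→A: (-5)(1) − (-5)(0) = -5
Σ = -246
Area = |Σ|/2 = 123.

123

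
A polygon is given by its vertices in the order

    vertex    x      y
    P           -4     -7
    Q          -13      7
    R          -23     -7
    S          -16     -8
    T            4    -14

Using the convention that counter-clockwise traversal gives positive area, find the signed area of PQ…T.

Apply the surveyor's formula: 2A = Σ (x_i·y_{i+1} − x_{i+1}·y_i), indices taken mod 5.
Σ = (-119) + (252) + (72) + (256) + (-84) = 377
Signed area = Σ/2 = 188.5 (positive ⇒ counter-clockwise traversal).

188.5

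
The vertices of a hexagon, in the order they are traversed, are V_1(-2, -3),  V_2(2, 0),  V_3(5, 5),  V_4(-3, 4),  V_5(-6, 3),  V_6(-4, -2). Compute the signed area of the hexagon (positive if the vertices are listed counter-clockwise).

Apply Gauss's area formula: 2A = Σ (x_i·y_{i+1} − x_{i+1}·y_i), indices taken mod 6.
V_1→V_2: (-2)(0) − (2)(-3) = 6
V_2→V_3: (2)(5) − (5)(0) = 10
V_3→V_4: (5)(4) − (-3)(5) = 35
V_4→V_5: (-3)(3) − (-6)(4) = 15
V_5→V_6: (-6)(-2) − (-4)(3) = 24
V_6→V_1: (-4)(-3) − (-2)(-2) = 8
Σ = 98
Signed area = Σ/2 = 49 (positive ⇒ counter-clockwise traversal).

49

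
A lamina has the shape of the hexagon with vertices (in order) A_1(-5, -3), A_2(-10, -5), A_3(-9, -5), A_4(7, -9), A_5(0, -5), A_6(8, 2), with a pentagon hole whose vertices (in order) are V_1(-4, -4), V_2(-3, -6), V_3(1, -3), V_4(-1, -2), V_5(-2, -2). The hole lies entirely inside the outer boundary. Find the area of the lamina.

43.5

Outer boundary:
Apply the shoelace formula: 2A = Σ (x_i·y_{i+1} − x_{i+1}·y_i), indices taken mod 6.
Cross-terms: -5, 5, 116, -35, 40, -14  ⇒  Σ = 107
Area = |Σ|/2 = 53.5.
Hole:
Apply the shoelace (surveyor's) formula: 2A = Σ (x_i·y_{i+1} − x_{i+1}·y_i), indices taken mod 5.
Σ = (12) + (15) + (-5) + (-2) + (0) = 20
Area = |Σ|/2 = 10.
Net area = 53.5 − 10 = 43.5.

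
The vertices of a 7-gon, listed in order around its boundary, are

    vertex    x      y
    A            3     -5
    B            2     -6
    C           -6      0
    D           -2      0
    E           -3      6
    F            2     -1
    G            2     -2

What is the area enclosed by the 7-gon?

35.5

A→B: (3)(-6) − (2)(-5) = -8
B→C: (2)(0) − (-6)(-6) = -36
C→D: (-6)(0) − (-2)(0) = 0
D→E: (-2)(6) − (-3)(0) = -12
E→F: (-3)(-1) − (2)(6) = -9
F→G: (2)(-2) − (2)(-1) = -2
G→A: (2)(-5) − (3)(-2) = -4
Σ = -71
Area = |Σ|/2 = 35.5.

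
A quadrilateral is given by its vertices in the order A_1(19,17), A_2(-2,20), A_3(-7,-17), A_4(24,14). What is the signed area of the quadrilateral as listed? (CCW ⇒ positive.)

Apply Gauss's area formula: 2A = Σ (x_i·y_{i+1} − x_{i+1}·y_i), indices taken mod 4.
Σ = (414) + (174) + (310) + (142) = 1040
Signed area = Σ/2 = 520 (positive ⇒ counter-clockwise traversal).

520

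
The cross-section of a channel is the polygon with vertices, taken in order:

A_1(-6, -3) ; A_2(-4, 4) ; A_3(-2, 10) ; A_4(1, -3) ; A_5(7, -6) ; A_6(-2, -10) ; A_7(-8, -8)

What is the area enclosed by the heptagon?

Σ = (-36) + (-32) + (-4) + (15) + (-82) + (-64) + (-24) = -227
Area = |Σ|/2 = 113.5.

113.5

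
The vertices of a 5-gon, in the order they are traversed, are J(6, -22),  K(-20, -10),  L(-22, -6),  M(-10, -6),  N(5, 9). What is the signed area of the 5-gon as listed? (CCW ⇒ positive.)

-376

Apply the surveyor's formula: 2A = Σ (x_i·y_{i+1} − x_{i+1}·y_i), indices taken mod 5.
J→K: (6)(-10) − (-20)(-22) = -500
K→L: (-20)(-6) − (-22)(-10) = -100
L→M: (-22)(-6) − (-10)(-6) = 72
M→N: (-10)(9) − (5)(-6) = -60
N→J: (5)(-22) − (6)(9) = -164
Σ = -752
Signed area = Σ/2 = -376 (negative ⇒ clockwise traversal).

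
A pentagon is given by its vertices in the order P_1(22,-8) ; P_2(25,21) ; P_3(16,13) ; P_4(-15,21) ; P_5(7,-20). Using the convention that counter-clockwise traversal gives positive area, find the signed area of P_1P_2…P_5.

Cross-terms: 662, -11, 531, 153, 384  ⇒  Σ = 1719
Signed area = Σ/2 = 859.5 (positive ⇒ counter-clockwise traversal).

859.5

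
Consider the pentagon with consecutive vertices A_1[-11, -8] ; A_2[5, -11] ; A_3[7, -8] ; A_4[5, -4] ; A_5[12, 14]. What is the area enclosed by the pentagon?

A_1→A_2: (-11)(-11) − (5)(-8) = 161
A_2→A_3: (5)(-8) − (7)(-11) = 37
A_3→A_4: (7)(-4) − (5)(-8) = 12
A_4→A_5: (5)(14) − (12)(-4) = 118
A_5→A_1: (12)(-8) − (-11)(14) = 58
Σ = 386
Area = |Σ|/2 = 193.

193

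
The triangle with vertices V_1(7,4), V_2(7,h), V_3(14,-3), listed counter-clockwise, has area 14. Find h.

0

The doubled signed area Σ (x_i y_{i+1} − x_{i+1} y_i) is linear in h.
With h=0 it equals 28; the coefficient of h is -7 (from the two edges through V_2).
So -7·h + 28 = 2·14 = 28 ⇒ h = 0.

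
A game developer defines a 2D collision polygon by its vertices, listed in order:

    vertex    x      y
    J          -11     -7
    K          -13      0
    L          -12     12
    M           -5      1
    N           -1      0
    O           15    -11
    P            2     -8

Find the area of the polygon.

193.5

Apply Gauss's area formula: 2A = Σ (x_i·y_{i+1} − x_{i+1}·y_i), indices taken mod 7.
Cross-terms: -91, -156, 48, 1, 11, -98, -102  ⇒  Σ = -387
Area = |Σ|/2 = 193.5.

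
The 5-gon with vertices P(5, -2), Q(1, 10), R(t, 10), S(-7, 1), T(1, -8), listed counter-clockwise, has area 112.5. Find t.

The doubled signed area Σ (x_i y_{i+1} − x_{i+1} y_i) is linear in t.
With t=0 it equals 225; the coefficient of t is -9 (from the two edges through R).
So -9·t + 225 = 2·112.5 = 225 ⇒ t = 0.

0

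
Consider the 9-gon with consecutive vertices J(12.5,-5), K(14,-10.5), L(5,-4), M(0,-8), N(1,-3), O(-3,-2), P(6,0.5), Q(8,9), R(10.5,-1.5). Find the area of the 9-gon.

Apply the shoelace formula: 2A = Σ (x_i·y_{i+1} − x_{i+1}·y_i), indices taken mod 9.
Σ = (-61.25) + (-3.5) + (-40) + (8) + (-11) + (10.5) + (50) + (-106.5) + (-33.75) = -187.5
Area = |Σ|/2 = 93.75.

93.75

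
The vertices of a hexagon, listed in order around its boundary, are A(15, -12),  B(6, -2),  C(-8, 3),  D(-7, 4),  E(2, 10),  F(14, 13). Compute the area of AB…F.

Σ = (42) + (2) + (-11) + (-78) + (-114) + (-363) = -522
Area = |Σ|/2 = 261.

261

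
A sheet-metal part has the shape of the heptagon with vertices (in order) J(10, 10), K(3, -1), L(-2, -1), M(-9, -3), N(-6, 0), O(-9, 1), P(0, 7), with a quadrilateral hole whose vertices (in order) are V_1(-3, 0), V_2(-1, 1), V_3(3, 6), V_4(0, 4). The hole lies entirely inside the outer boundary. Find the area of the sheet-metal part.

Outer boundary:
Σ = (-40) + (-5) + (-3) + (-18) + (-6) + (-63) + (-70) = -205
Area = |Σ|/2 = 102.5.
Hole:
Σ = (-3) + (-9) + (12) + (12) = 12
Area = |Σ|/2 = 6.
Net area = 102.5 − 6 = 96.5.

96.5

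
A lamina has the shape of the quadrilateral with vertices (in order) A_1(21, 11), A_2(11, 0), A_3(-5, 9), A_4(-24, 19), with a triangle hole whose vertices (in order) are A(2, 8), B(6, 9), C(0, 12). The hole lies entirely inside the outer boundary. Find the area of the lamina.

273

Outer boundary:
A_1→A_2: (21)(0) − (11)(11) = -121
A_2→A_3: (11)(9) − (-5)(0) = 99
A_3→A_4: (-5)(19) − (-24)(9) = 121
A_4→A_1: (-24)(11) − (21)(19) = -663
Σ = -564
Area = |Σ|/2 = 282.
Hole:
Σ = (-30) + (72) + (-24) = 18
Area = |Σ|/2 = 9.
Net area = 282 − 9 = 273.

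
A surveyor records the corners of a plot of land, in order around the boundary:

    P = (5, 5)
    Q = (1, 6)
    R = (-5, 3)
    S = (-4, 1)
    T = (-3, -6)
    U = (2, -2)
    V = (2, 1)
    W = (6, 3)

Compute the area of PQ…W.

Cross-terms: 25, 33, 7, 27, 18, 6, 0, 15  ⇒  Σ = 131
Area = |Σ|/2 = 65.5.

65.5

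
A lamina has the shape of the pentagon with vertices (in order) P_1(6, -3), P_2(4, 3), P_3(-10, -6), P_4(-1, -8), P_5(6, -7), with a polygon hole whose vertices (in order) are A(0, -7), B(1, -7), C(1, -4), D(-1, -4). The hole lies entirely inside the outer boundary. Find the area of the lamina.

90

Outer boundary:
Σ = (30) + (6) + (74) + (55) + (24) = 189
Area = |Σ|/2 = 94.5.
Hole:
Σ = (7) + (3) + (-8) + (7) = 9
Area = |Σ|/2 = 4.5.
Net area = 94.5 − 4.5 = 90.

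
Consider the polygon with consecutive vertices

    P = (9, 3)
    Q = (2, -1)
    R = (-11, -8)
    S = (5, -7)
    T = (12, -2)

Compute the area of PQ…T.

Apply the surveyor's formula: 2A = Σ (x_i·y_{i+1} − x_{i+1}·y_i), indices taken mod 5.
Σ = (-15) + (-27) + (117) + (74) + (54) = 203
Area = |Σ|/2 = 101.5.

101.5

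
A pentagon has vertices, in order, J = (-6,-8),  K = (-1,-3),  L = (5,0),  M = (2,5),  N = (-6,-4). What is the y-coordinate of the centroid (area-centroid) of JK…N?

-37/36

Apply the shoelace formula. First the cross-terms c_i = x_i·y_{i+1} − x_{i+1}·y_i:
  10, 15, 25, 22, 24  ⇒  2A = 96, A = 48.
Then Σ (y_i + y_{i+1})·c_i = -296, so ȳ = -296 / (6·48) = -37/36.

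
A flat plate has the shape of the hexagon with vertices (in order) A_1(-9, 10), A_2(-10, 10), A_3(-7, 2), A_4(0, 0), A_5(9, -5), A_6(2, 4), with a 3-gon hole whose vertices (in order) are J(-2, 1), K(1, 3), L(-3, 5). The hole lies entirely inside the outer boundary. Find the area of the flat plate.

Outer boundary:
Apply Gauss's area formula: 2A = Σ (x_i·y_{i+1} − x_{i+1}·y_i), indices taken mod 6.
Σ = (10) + (50) + (0) + (0) + (46) + (56) = 162
Area = |Σ|/2 = 81.
Hole:
Σ = (-7) + (14) + (7) = 14
Area = |Σ|/2 = 7.
Net area = 81 − 7 = 74.

74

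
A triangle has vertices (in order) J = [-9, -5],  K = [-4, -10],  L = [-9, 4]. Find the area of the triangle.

Apply the shoelace (surveyor's) formula: 2A = Σ (x_i·y_{i+1} − x_{i+1}·y_i), indices taken mod 3.
Cross-terms: 70, -106, 81  ⇒  Σ = 45
Area = |Σ|/2 = 22.5.

22.5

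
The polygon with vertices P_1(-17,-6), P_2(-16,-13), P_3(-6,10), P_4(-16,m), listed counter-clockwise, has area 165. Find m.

Write out the shoelace sum; only the two edges meeting at P_4 involve m:
2·Area = [((-6)·m − (-16)·10) + ((-16)·(-6) − (-17)·m)] + -113
       = 11·m + 143 = 330
⇒ m = 17.

17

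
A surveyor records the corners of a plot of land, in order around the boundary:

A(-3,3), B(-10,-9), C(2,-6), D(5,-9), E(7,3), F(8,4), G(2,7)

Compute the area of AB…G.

Apply the surveyor's formula: 2A = Σ (x_i·y_{i+1} − x_{i+1}·y_i), indices taken mod 7.
Σ = (57) + (78) + (12) + (78) + (4) + (48) + (27) = 304
Area = |Σ|/2 = 152.

152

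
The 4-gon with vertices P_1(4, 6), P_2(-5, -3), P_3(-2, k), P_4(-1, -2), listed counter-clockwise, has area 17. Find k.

Write out the shoelace sum; only the two edges meeting at P_3 involve k:
2·Area = [((-5)·k − (-2)·(-3)) + ((-2)·(-2) − (-1)·k)] + 20
       = -4·k + 18 = 34
⇒ k = -4.

-4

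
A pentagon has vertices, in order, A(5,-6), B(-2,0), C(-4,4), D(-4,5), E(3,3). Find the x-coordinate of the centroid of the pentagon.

Apply the shoelace (surveyor's) formula. First the cross-terms c_i = x_i·y_{i+1} − x_{i+1}·y_i:
  -12, -8, -4, -27, -33  ⇒  2A = -84, A = -42.
Then Σ (x_i + x_{i+1})·c_i = -193, so x̄ = -193 / (6·(-42)) = 193/252.

193/252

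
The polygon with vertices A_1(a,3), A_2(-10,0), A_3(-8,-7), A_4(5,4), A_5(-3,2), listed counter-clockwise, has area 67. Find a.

Write out the shoelace sum; only the two edges meeting at A_1 involve a:
2·Area = [((-3)·3 − a·2) + (a·0 − (-10)·3)] + 95
       = -2·a + 116 = 134
⇒ a = -9.

-9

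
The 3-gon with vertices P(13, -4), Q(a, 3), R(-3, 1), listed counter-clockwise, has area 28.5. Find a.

Write out the shoelace sum; only the two edges meeting at Q involve a:
2·Area = [(13·3 − a·(-4)) + (a·1 − (-3)·3)] + -1
       = 5·a + 47 = 57
⇒ a = 2.

2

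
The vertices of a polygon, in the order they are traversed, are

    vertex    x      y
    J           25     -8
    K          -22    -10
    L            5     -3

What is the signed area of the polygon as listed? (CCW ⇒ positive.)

-137.5

Apply the shoelace formula: 2A = Σ (x_i·y_{i+1} − x_{i+1}·y_i), indices taken mod 3.
J→K: (25)(-10) − (-22)(-8) = -426
K→L: (-22)(-3) − (5)(-10) = 116
L→J: (5)(-8) − (25)(-3) = 35
Σ = -275
Signed area = Σ/2 = -137.5 (negative ⇒ clockwise traversal).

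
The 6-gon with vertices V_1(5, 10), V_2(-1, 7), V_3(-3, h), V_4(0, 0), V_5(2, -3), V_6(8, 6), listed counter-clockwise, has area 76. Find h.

0

The doubled signed area Σ (x_i y_{i+1} − x_{i+1} y_i) is linear in h.
With h=0 it equals 152; the coefficient of h is -1 (from the two edges through V_3).
So -1·h + 152 = 2·76 = 152 ⇒ h = 0.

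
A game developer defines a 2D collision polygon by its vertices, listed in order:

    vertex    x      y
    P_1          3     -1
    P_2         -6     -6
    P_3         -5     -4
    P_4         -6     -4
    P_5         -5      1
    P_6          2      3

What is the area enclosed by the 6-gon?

44

P_1→P_2: (3)(-6) − (-6)(-1) = -24
P_2→P_3: (-6)(-4) − (-5)(-6) = -6
P_3→P_4: (-5)(-4) − (-6)(-4) = -4
P_4→P_5: (-6)(1) − (-5)(-4) = -26
P_5→P_6: (-5)(3) − (2)(1) = -17
P_6→P_1: (2)(-1) − (3)(3) = -11
Σ = -88
Area = |Σ|/2 = 44.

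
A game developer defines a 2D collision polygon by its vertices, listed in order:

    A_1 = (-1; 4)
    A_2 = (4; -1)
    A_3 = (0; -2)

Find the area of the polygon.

Apply the surveyor's formula: 2A = Σ (x_i·y_{i+1} − x_{i+1}·y_i), indices taken mod 3.
Cross-terms: -15, -8, -2  ⇒  Σ = -25
Area = |Σ|/2 = 12.5.

12.5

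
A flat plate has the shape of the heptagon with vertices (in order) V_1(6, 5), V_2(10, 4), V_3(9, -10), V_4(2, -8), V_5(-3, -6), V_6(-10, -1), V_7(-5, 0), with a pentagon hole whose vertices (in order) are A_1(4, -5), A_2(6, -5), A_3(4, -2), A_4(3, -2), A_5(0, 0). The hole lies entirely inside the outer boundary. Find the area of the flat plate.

160.5

Outer boundary:
Σ = (-26) + (-136) + (-52) + (-36) + (-57) + (-5) + (-25) = -337
Area = |Σ|/2 = 168.5.
Hole:
Apply the shoelace formula: 2A = Σ (x_i·y_{i+1} − x_{i+1}·y_i), indices taken mod 5.
Σ = (10) + (8) + (-2) + (0) + (0) = 16
Area = |Σ|/2 = 8.
Net area = 168.5 − 8 = 160.5.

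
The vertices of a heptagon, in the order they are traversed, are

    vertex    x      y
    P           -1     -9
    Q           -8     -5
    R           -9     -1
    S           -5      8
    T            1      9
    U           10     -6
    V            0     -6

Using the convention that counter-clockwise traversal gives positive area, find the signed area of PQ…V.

-198

Apply the surveyor's formula: 2A = Σ (x_i·y_{i+1} − x_{i+1}·y_i), indices taken mod 7.
Σ = (-67) + (-37) + (-77) + (-53) + (-96) + (-60) + (-6) = -396
Signed area = Σ/2 = -198 (negative ⇒ clockwise traversal).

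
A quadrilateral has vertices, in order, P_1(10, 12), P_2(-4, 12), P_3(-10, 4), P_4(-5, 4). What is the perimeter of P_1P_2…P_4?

|P_1P_2| = √((-14)² + (0)²) = √196 = 14
|P_2P_3| = √((-6)² + (-8)²) = √100 = 10
|P_3P_4| = √((5)² + (0)²) = √25 = 5
|P_4P_1| = √((15)² + (8)²) = √289 = 17
Perimeter = 14 + 10 + 5 + 17 = 46.

46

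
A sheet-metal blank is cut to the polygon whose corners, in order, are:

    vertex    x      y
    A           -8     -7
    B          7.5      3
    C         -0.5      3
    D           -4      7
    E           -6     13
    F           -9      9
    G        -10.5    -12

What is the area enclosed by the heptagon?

Apply Gauss's area formula: 2A = Σ (x_i·y_{i+1} − x_{i+1}·y_i), indices taken mod 7.
A→B: (-8)(3) − (7.5)(-7) = 28.5
B→C: (7.5)(3) − (-0.5)(3) = 24
C→D: (-0.5)(7) − (-4)(3) = 8.5
D→E: (-4)(13) − (-6)(7) = -10
E→F: (-6)(9) − (-9)(13) = 63
F→G: (-9)(-12) − (-10.5)(9) = 202.5
G→A: (-10.5)(-7) − (-8)(-12) = -22.5
Σ = 294
Area = |Σ|/2 = 147.

147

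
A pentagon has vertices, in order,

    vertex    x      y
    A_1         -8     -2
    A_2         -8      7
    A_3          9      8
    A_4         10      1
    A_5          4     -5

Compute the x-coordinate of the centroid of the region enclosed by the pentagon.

Apply Gauss's area formula. First the cross-terms c_i = x_i·y_{i+1} − x_{i+1}·y_i:
  -72, -127, -71, -54, -48  ⇒  2A = -372, A = -186.
Then Σ (x_i + x_{i+1})·c_i = -888, so x̄ = -888 / (6·(-186)) = 74/93.

74/93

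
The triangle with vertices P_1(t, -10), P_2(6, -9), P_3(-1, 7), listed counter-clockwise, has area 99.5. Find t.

The doubled signed area Σ (x_i y_{i+1} − x_{i+1} y_i) is linear in t.
With t=0 it equals 103; the coefficient of t is -16 (from the two edges through P_1).
So -16·t + 103 = 2·99.5 = 199 ⇒ t = -6.

-6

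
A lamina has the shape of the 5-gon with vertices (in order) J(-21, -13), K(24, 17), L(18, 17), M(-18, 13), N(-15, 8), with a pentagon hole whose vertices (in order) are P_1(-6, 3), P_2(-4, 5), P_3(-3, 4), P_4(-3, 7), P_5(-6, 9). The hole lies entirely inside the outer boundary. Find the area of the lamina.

Outer boundary:
Apply the shoelace formula: 2A = Σ (x_i·y_{i+1} − x_{i+1}·y_i), indices taken mod 5.
Σ = (-45) + (102) + (540) + (51) + (363) = 1011
Area = |Σ|/2 = 505.5.
Hole:
Apply the shoelace (surveyor's) formula: 2A = Σ (x_i·y_{i+1} − x_{i+1}·y_i), indices taken mod 5.
Σ = (-18) + (-1) + (-9) + (15) + (36) = 23
Area = |Σ|/2 = 11.5.
Net area = 505.5 − 11.5 = 494.

494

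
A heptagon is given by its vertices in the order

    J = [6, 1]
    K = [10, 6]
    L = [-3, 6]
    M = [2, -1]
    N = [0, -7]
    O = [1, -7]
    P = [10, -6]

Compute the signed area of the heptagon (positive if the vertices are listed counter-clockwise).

99

Apply Gauss's area formula: 2A = Σ (x_i·y_{i+1} − x_{i+1}·y_i), indices taken mod 7.
J→K: (6)(6) − (10)(1) = 26
K→L: (10)(6) − (-3)(6) = 78
L→M: (-3)(-1) − (2)(6) = -9
M→N: (2)(-7) − (0)(-1) = -14
N→O: (0)(-7) − (1)(-7) = 7
O→P: (1)(-6) − (10)(-7) = 64
P→J: (10)(1) − (6)(-6) = 46
Σ = 198
Signed area = Σ/2 = 99 (positive ⇒ counter-clockwise traversal).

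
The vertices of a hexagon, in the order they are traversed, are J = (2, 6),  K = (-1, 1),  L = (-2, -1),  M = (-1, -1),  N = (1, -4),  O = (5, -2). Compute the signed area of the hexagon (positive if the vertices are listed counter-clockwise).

Σ = (8) + (3) + (1) + (5) + (18) + (34) = 69
Signed area = Σ/2 = 34.5 (positive ⇒ counter-clockwise traversal).

34.5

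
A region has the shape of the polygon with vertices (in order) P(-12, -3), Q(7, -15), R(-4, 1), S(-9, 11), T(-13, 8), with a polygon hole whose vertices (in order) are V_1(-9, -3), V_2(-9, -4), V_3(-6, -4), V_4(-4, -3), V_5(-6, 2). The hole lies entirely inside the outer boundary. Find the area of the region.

143

Outer boundary:
Apply the shoelace (surveyor's) formula: 2A = Σ (x_i·y_{i+1} − x_{i+1}·y_i), indices taken mod 5.
P→Q: (-12)(-15) − (7)(-3) = 201
Q→R: (7)(1) − (-4)(-15) = -53
R→S: (-4)(11) − (-9)(1) = -35
S→T: (-9)(8) − (-13)(11) = 71
T→P: (-13)(-3) − (-12)(8) = 135
Σ = 319
Area = |Σ|/2 = 159.5.
Hole:
Apply the shoelace formula: 2A = Σ (x_i·y_{i+1} − x_{i+1}·y_i), indices taken mod 5.
V_1→V_2: (-9)(-4) − (-9)(-3) = 9
V_2→V_3: (-9)(-4) − (-6)(-4) = 12
V_3→V_4: (-6)(-3) − (-4)(-4) = 2
V_4→V_5: (-4)(2) − (-6)(-3) = -26
V_5→V_1: (-6)(-3) − (-9)(2) = 36
Σ = 33
Area = |Σ|/2 = 16.5.
Net area = 159.5 − 16.5 = 143.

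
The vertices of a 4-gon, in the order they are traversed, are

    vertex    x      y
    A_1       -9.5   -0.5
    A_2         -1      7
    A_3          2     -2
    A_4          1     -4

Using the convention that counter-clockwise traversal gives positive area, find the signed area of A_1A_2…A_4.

Apply the shoelace formula: 2A = Σ (x_i·y_{i+1} − x_{i+1}·y_i), indices taken mod 4.
Cross-terms: -67, -12, -6, -38.5  ⇒  Σ = -123.5
Signed area = Σ/2 = -61.75 (negative ⇒ clockwise traversal).

-61.75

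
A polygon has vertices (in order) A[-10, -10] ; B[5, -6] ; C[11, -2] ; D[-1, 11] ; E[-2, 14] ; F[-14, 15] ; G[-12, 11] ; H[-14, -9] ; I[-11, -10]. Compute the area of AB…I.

399

Apply Gauss's area formula: 2A = Σ (x_i·y_{i+1} − x_{i+1}·y_i), indices taken mod 9.
A→B: (-10)(-6) − (5)(-10) = 110
B→C: (5)(-2) − (11)(-6) = 56
C→D: (11)(11) − (-1)(-2) = 119
D→E: (-1)(14) − (-2)(11) = 8
E→F: (-2)(15) − (-14)(14) = 166
F→G: (-14)(11) − (-12)(15) = 26
G→H: (-12)(-9) − (-14)(11) = 262
H→I: (-14)(-10) − (-11)(-9) = 41
I→A: (-11)(-10) − (-10)(-10) = 10
Σ = 798
Area = |Σ|/2 = 399.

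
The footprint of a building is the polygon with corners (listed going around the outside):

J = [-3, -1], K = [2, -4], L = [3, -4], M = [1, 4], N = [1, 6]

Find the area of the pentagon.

26.5

Σ = (14) + (4) + (16) + (2) + (17) = 53
Area = |Σ|/2 = 26.5.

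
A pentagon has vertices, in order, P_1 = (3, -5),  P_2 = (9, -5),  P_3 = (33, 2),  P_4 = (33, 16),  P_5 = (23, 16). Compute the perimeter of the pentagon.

|P_1P_2| = √((6)² + (0)²) = √36 = 6
|P_2P_3| = √((24)² + (7)²) = √625 = 25
|P_3P_4| = √((0)² + (14)²) = √196 = 14
|P_4P_5| = √((-10)² + (0)²) = √100 = 10
|P_5P_1| = √((-20)² + (-21)²) = √841 = 29
Perimeter = 6 + 25 + 14 + 10 + 29 = 84.

84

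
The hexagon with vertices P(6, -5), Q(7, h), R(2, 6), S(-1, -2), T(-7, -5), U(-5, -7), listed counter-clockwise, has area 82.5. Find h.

The doubled signed area Σ (x_i y_{i+1} − x_{i+1} y_i) is linear in h.
With h=0 it equals 161; the coefficient of h is 4 (from the two edges through Q).
So 4·h + 161 = 2·82.5 = 165 ⇒ h = 1.

1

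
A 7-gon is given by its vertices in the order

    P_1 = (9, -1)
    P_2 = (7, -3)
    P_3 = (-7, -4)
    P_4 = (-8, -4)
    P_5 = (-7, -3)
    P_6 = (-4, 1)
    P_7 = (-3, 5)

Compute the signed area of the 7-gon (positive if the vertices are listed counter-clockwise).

-77.5

Σ = (-20) + (-49) + (-4) + (-4) + (-19) + (-17) + (-42) = -155
Signed area = Σ/2 = -77.5 (negative ⇒ clockwise traversal).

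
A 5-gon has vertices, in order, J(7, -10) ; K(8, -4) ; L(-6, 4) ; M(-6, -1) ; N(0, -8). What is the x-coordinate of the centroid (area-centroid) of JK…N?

90/97

Apply the shoelace formula. First the cross-terms c_i = x_i·y_{i+1} − x_{i+1}·y_i:
  52, 8, 30, 48, 56  ⇒  2A = 194, A = 97.
Then Σ (x_i + x_{i+1})·c_i = 540, so x̄ = 540 / (6·97) = 90/97.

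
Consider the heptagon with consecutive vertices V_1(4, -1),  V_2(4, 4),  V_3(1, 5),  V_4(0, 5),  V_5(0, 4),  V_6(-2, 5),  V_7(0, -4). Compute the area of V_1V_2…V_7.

Σ = (20) + (16) + (5) + (0) + (8) + (8) + (16) = 73
Area = |Σ|/2 = 36.5.

36.5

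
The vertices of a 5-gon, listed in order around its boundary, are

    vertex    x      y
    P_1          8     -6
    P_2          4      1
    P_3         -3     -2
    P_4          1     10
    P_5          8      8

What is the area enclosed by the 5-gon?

92.5

Σ = (32) + (-5) + (-28) + (-72) + (-112) = -185
Area = |Σ|/2 = 92.5.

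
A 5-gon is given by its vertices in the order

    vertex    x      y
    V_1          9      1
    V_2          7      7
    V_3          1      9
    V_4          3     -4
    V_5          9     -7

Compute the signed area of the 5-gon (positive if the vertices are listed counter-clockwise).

Apply the shoelace (surveyor's) formula: 2A = Σ (x_i·y_{i+1} − x_{i+1}·y_i), indices taken mod 5.
V_1→V_2: (9)(7) − (7)(1) = 56
V_2→V_3: (7)(9) − (1)(7) = 56
V_3→V_4: (1)(-4) − (3)(9) = -31
V_4→V_5: (3)(-7) − (9)(-4) = 15
V_5→V_1: (9)(1) − (9)(-7) = 72
Σ = 168
Signed area = Σ/2 = 84 (positive ⇒ counter-clockwise traversal).

84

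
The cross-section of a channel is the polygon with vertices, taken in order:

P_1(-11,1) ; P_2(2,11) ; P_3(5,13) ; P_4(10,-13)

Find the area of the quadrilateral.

240

Apply the surveyor's formula: 2A = Σ (x_i·y_{i+1} − x_{i+1}·y_i), indices taken mod 4.
P_1→P_2: (-11)(11) − (2)(1) = -123
P_2→P_3: (2)(13) − (5)(11) = -29
P_3→P_4: (5)(-13) − (10)(13) = -195
P_4→P_1: (10)(1) − (-11)(-13) = -133
Σ = -480
Area = |Σ|/2 = 240.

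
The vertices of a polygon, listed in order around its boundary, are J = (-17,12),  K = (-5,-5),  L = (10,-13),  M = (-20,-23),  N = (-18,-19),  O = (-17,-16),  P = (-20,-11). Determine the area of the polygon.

J→K: (-17)(-5) − (-5)(12) = 145
K→L: (-5)(-13) − (10)(-5) = 115
L→M: (10)(-23) − (-20)(-13) = -490
M→N: (-20)(-19) − (-18)(-23) = -34
N→O: (-18)(-16) − (-17)(-19) = -35
O→P: (-17)(-11) − (-20)(-16) = -133
P→J: (-20)(12) − (-17)(-11) = -427
Σ = -859
Area = |Σ|/2 = 429.5.

429.5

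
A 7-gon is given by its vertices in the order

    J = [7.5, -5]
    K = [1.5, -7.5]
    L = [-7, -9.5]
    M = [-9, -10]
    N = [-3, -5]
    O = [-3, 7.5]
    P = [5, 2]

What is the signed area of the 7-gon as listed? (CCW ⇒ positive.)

J→K: (7.5)(-7.5) − (1.5)(-5) = -48.75
K→L: (1.5)(-9.5) − (-7)(-7.5) = -66.75
L→M: (-7)(-10) − (-9)(-9.5) = -15.5
M→N: (-9)(-5) − (-3)(-10) = 15
N→O: (-3)(7.5) − (-3)(-5) = -37.5
O→P: (-3)(2) − (5)(7.5) = -43.5
P→J: (5)(-5) − (7.5)(2) = -40
Σ = -237
Signed area = Σ/2 = -118.5 (negative ⇒ clockwise traversal).

-118.5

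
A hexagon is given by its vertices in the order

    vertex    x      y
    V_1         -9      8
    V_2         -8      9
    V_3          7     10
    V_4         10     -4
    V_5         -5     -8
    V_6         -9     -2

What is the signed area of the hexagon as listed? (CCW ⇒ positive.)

-270

Apply the shoelace formula: 2A = Σ (x_i·y_{i+1} − x_{i+1}·y_i), indices taken mod 6.
Cross-terms: -17, -143, -128, -100, -62, -90  ⇒  Σ = -540
Signed area = Σ/2 = -270 (negative ⇒ clockwise traversal).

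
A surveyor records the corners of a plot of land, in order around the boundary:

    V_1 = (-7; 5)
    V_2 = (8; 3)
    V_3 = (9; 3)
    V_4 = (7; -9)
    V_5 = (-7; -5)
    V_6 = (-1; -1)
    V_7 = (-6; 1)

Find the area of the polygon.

146

Apply the shoelace formula: 2A = Σ (x_i·y_{i+1} − x_{i+1}·y_i), indices taken mod 7.
Σ = (-61) + (-3) + (-102) + (-98) + (2) + (-7) + (-23) = -292
Area = |Σ|/2 = 146.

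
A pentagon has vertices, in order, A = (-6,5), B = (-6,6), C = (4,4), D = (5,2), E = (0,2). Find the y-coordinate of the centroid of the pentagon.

247/66

Apply the surveyor's formula. First the cross-terms c_i = x_i·y_{i+1} − x_{i+1}·y_i:
  -6, -48, -12, 10, 12  ⇒  2A = -44, A = -22.
Then Σ (y_i + y_{i+1})·c_i = -494, so ȳ = -494 / (6·(-22)) = 247/66.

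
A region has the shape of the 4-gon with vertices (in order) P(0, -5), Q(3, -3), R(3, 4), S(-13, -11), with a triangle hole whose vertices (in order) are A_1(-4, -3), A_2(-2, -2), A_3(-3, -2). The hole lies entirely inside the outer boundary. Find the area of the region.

Outer boundary:
Σ = (15) + (21) + (19) + (65) = 120
Area = |Σ|/2 = 60.
Hole:
Apply the shoelace (surveyor's) formula: 2A = Σ (x_i·y_{i+1} − x_{i+1}·y_i), indices taken mod 3.
A_1→A_2: (-4)(-2) − (-2)(-3) = 2
A_2→A_3: (-2)(-2) − (-3)(-2) = -2
A_3→A_1: (-3)(-3) − (-4)(-2) = 1
Σ = 1
Area = |Σ|/2 = 0.5.
Net area = 60 − 0.5 = 59.5.

59.5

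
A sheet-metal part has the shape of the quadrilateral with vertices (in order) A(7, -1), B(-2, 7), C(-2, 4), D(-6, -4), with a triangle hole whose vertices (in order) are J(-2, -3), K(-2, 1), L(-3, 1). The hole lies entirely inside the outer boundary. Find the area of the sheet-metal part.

Outer boundary:
Apply Gauss's area formula: 2A = Σ (x_i·y_{i+1} − x_{i+1}·y_i), indices taken mod 4.
Σ = (47) + (6) + (32) + (34) = 119
Area = |Σ|/2 = 59.5.
Hole:
Cross-terms: -8, 1, 11  ⇒  Σ = 4
Area = |Σ|/2 = 2.
Net area = 59.5 − 2 = 57.5.

57.5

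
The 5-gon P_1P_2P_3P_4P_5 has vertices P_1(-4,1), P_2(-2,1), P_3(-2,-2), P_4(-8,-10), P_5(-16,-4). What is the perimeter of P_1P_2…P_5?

|P_1P_2| = √((2)² + (0)²) = √4 = 2
|P_2P_3| = √((0)² + (-3)²) = √9 = 3
|P_3P_4| = √((-6)² + (-8)²) = √100 = 10
|P_4P_5| = √((-8)² + (6)²) = √100 = 10
|P_5P_1| = √((12)² + (5)²) = √169 = 13
Perimeter = 2 + 3 + 10 + 10 + 13 = 38.

38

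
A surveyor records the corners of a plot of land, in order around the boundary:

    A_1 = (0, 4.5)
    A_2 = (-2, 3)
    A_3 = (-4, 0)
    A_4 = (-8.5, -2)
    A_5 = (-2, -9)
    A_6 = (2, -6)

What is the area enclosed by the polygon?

70.25

Cross-terms: 9, 12, 8, 72.5, 30, 9  ⇒  Σ = 140.5
Area = |Σ|/2 = 70.25.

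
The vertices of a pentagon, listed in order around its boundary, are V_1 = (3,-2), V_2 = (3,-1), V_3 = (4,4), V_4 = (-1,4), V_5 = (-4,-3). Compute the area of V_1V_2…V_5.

37.5

Apply Gauss's area formula: 2A = Σ (x_i·y_{i+1} − x_{i+1}·y_i), indices taken mod 5.
V_1→V_2: (3)(-1) − (3)(-2) = 3
V_2→V_3: (3)(4) − (4)(-1) = 16
V_3→V_4: (4)(4) − (-1)(4) = 20
V_4→V_5: (-1)(-3) − (-4)(4) = 19
V_5→V_1: (-4)(-2) − (3)(-3) = 17
Σ = 75
Area = |Σ|/2 = 37.5.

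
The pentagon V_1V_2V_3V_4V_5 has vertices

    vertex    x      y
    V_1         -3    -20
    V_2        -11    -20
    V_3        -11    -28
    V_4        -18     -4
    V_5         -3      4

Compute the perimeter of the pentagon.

82

|V_1V_2| = √((-8)² + (0)²) = √64 = 8
|V_2V_3| = √((0)² + (-8)²) = √64 = 8
|V_3V_4| = √((-7)² + (24)²) = √625 = 25
|V_4V_5| = √((15)² + (8)²) = √289 = 17
|V_5V_1| = √((0)² + (-24)²) = √576 = 24
Perimeter = 8 + 8 + 25 + 17 + 24 = 82.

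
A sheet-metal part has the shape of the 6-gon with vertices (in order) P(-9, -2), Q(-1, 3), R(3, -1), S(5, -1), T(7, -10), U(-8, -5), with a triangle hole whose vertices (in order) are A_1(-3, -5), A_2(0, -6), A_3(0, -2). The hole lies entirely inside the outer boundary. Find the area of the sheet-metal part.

Outer boundary:
P→Q: (-9)(3) − (-1)(-2) = -29
Q→R: (-1)(-1) − (3)(3) = -8
R→S: (3)(-1) − (5)(-1) = 2
S→T: (5)(-10) − (7)(-1) = -43
T→U: (7)(-5) − (-8)(-10) = -115
U→P: (-8)(-2) − (-9)(-5) = -29
Σ = -222
Area = |Σ|/2 = 111.
Hole:
Apply the shoelace (surveyor's) formula: 2A = Σ (x_i·y_{i+1} − x_{i+1}·y_i), indices taken mod 3.
A_1→A_2: (-3)(-6) − (0)(-5) = 18
A_2→A_3: (0)(-2) − (0)(-6) = 0
A_3→A_1: (0)(-5) − (-3)(-2) = -6
Σ = 12
Area = |Σ|/2 = 6.
Net area = 111 − 6 = 105.

105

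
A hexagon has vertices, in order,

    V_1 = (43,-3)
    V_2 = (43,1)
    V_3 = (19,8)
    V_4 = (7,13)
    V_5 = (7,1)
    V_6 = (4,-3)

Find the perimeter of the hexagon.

|V_1V_2| = √((0)² + (4)²) = √16 = 4
|V_2V_3| = √((-24)² + (7)²) = √625 = 25
|V_3V_4| = √((-12)² + (5)²) = √169 = 13
|V_4V_5| = √((0)² + (-12)²) = √144 = 12
|V_5V_6| = √((-3)² + (-4)²) = √25 = 5
|V_6V_1| = √((39)² + (0)²) = √1521 = 39
Perimeter = 4 + 25 + 13 + 12 + 5 + 39 = 98.

98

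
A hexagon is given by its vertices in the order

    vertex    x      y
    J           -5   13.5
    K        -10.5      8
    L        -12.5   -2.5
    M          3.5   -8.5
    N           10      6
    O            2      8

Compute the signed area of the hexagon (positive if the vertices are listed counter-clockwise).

292

Apply the surveyor's formula: 2A = Σ (x_i·y_{i+1} − x_{i+1}·y_i), indices taken mod 6.
Cross-terms: 101.75, 126.25, 115, 106, 68, 67  ⇒  Σ = 584
Signed area = Σ/2 = 292 (positive ⇒ counter-clockwise traversal).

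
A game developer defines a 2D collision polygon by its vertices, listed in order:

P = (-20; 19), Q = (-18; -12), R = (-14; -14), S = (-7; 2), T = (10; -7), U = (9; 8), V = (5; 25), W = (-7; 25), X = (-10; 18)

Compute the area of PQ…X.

745.5

P→Q: (-20)(-12) − (-18)(19) = 582
Q→R: (-18)(-14) − (-14)(-12) = 84
R→S: (-14)(2) − (-7)(-14) = -126
S→T: (-7)(-7) − (10)(2) = 29
T→U: (10)(8) − (9)(-7) = 143
U→V: (9)(25) − (5)(8) = 185
V→W: (5)(25) − (-7)(25) = 300
W→X: (-7)(18) − (-10)(25) = 124
X→P: (-10)(19) − (-20)(18) = 170
Σ = 1491
Area = |Σ|/2 = 745.5.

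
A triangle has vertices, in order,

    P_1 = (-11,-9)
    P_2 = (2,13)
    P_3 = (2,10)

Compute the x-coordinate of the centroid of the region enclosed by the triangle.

Apply Gauss's area formula. First the cross-terms c_i = x_i·y_{i+1} − x_{i+1}·y_i:
  -125, -6, 92  ⇒  2A = -39, A = -19.5.
Then Σ (x_i + x_{i+1})·c_i = 273, so x̄ = 273 / (6·(-19.5)) = -7/3.

-7/3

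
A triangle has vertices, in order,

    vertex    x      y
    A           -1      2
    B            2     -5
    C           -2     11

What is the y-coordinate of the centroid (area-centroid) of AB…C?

8/3

Apply the shoelace formula. First the cross-terms c_i = x_i·y_{i+1} − x_{i+1}·y_i:
  1, 12, 7  ⇒  2A = 20, A = 10.
Then Σ (y_i + y_{i+1})·c_i = 160, so ȳ = 160 / (6·10) = 8/3.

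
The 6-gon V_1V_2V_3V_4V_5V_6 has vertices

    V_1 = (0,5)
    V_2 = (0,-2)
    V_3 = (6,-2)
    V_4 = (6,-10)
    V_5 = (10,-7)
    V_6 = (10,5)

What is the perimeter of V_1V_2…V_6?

|V_1V_2| = √((0)² + (-7)²) = √49 = 7
|V_2V_3| = √((6)² + (0)²) = √36 = 6
|V_3V_4| = √((0)² + (-8)²) = √64 = 8
|V_4V_5| = √((4)² + (3)²) = √25 = 5
|V_5V_6| = √((0)² + (12)²) = √144 = 12
|V_6V_1| = √((-10)² + (0)²) = √100 = 10
Perimeter = 7 + 6 + 8 + 5 + 12 + 10 = 48.

48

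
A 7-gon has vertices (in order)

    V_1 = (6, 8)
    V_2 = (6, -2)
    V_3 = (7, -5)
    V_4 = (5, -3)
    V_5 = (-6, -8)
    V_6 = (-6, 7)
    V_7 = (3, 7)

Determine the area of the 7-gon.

Σ = (-60) + (-16) + (4) + (-58) + (-90) + (-63) + (-18) = -301
Area = |Σ|/2 = 150.5.

150.5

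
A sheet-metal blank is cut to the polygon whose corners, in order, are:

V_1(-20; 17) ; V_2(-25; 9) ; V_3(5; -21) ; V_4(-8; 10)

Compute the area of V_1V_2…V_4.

335.5

V_1→V_2: (-20)(9) − (-25)(17) = 245
V_2→V_3: (-25)(-21) − (5)(9) = 480
V_3→V_4: (5)(10) − (-8)(-21) = -118
V_4→V_1: (-8)(17) − (-20)(10) = 64
Σ = 671
Area = |Σ|/2 = 335.5.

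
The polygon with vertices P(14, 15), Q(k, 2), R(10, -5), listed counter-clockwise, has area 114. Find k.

0

The doubled signed area Σ (x_i y_{i+1} − x_{i+1} y_i) is linear in k.
With k=0 it equals 228; the coefficient of k is -20 (from the two edges through Q).
So -20·k + 228 = 2·114 = 228 ⇒ k = 0.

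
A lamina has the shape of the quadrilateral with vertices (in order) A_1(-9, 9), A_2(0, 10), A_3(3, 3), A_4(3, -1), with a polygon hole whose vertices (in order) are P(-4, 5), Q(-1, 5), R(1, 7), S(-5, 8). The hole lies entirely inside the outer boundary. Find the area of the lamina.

Outer boundary:
Apply the shoelace (surveyor's) formula: 2A = Σ (x_i·y_{i+1} − x_{i+1}·y_i), indices taken mod 4.
Cross-terms: -90, -30, -12, 18  ⇒  Σ = -114
Area = |Σ|/2 = 57.
Hole:
Σ = (-15) + (-12) + (43) + (7) = 23
Area = |Σ|/2 = 11.5.
Net area = 57 − 11.5 = 45.5.

45.5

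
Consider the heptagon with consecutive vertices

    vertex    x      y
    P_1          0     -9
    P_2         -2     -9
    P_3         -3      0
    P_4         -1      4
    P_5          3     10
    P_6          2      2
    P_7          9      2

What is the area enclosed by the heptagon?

Cross-terms: -18, -27, -12, -22, -14, -14, -81  ⇒  Σ = -188
Area = |Σ|/2 = 94.

94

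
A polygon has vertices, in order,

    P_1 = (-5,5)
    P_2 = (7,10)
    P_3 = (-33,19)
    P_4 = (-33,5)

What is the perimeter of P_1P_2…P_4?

96

|P_1P_2| = √((12)² + (5)²) = √169 = 13
|P_2P_3| = √((-40)² + (9)²) = √1681 = 41
|P_3P_4| = √((0)² + (-14)²) = √196 = 14
|P_4P_1| = √((28)² + (0)²) = √784 = 28
Perimeter = 13 + 41 + 14 + 28 = 96.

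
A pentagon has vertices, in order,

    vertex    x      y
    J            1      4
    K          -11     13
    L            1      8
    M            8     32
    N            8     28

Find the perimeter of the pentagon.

|JK| = √((-12)² + (9)²) = √225 = 15
|KL| = √((12)² + (-5)²) = √169 = 13
|LM| = √((7)² + (24)²) = √625 = 25
|MN| = √((0)² + (-4)²) = √16 = 4
|NJ| = √((-7)² + (-24)²) = √625 = 25
Perimeter = 15 + 13 + 25 + 4 + 25 = 82.

82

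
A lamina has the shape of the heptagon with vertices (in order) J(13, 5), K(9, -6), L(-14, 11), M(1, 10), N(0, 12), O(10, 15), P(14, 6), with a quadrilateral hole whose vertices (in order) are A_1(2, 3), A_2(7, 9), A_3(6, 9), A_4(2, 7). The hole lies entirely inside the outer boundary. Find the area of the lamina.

251.5

Outer boundary:
Apply Gauss's area formula: 2A = Σ (x_i·y_{i+1} − x_{i+1}·y_i), indices taken mod 7.
Σ = (-123) + (15) + (-151) + (12) + (-120) + (-150) + (-8) = -525
Area = |Σ|/2 = 262.5.
Hole:
Σ = (-3) + (9) + (24) + (-8) = 22
Area = |Σ|/2 = 11.
Net area = 262.5 − 11 = 251.5.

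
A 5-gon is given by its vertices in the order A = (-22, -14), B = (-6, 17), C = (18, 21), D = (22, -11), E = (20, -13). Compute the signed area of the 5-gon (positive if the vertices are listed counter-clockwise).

Apply Gauss's area formula: 2A = Σ (x_i·y_{i+1} − x_{i+1}·y_i), indices taken mod 5.
Cross-terms: -458, -432, -660, -66, -566  ⇒  Σ = -2182
Signed area = Σ/2 = -1091 (negative ⇒ clockwise traversal).

-1091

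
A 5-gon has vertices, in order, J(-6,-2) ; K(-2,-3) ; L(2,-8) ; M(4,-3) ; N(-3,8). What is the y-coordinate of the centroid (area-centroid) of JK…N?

-53/139

Apply the shoelace formula. First the cross-terms c_i = x_i·y_{i+1} − x_{i+1}·y_i:
  14, 22, 26, 23, 54  ⇒  2A = 139, A = 69.5.
Then Σ (y_i + y_{i+1})·c_i = -159, so ȳ = -159 / (6·69.5) = -53/139.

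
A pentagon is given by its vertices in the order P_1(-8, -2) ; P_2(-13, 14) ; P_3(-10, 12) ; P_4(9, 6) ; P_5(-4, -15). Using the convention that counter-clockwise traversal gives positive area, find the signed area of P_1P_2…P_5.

Σ = (-138) + (-16) + (-168) + (-111) + (-112) = -545
Signed area = Σ/2 = -272.5 (negative ⇒ clockwise traversal).

-272.5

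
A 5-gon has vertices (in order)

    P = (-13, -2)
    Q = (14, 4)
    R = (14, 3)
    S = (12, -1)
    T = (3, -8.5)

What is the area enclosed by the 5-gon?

151.75

Apply the surveyor's formula: 2A = Σ (x_i·y_{i+1} − x_{i+1}·y_i), indices taken mod 5.
P→Q: (-13)(4) − (14)(-2) = -24
Q→R: (14)(3) − (14)(4) = -14
R→S: (14)(-1) − (12)(3) = -50
S→T: (12)(-8.5) − (3)(-1) = -99
T→P: (3)(-2) − (-13)(-8.5) = -116.5
Σ = -303.5
Area = |Σ|/2 = 151.75.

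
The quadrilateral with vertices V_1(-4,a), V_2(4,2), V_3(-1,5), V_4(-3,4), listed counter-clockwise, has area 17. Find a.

The doubled signed area Σ (x_i y_{i+1} − x_{i+1} y_i) is linear in a.
With a=0 it equals 41; the coefficient of a is -7 (from the two edges through V_1).
So -7·a + 41 = 2·17 = 34 ⇒ a = 1.

1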